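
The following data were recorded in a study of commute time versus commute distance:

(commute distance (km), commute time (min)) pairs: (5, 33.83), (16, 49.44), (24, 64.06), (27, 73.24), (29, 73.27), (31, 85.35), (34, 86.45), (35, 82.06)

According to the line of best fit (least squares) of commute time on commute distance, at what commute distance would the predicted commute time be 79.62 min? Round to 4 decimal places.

31.3128

n = 8, Σx = 201, Σy = 547.7, Σxy = 15057.19, Σx² = 5769
Sxx = Σx² − (Σx)²/n = 5769 − 5050.125 = 718.875
Sxy = Σxy − (Σx)(Σy)/n = 15057.19 − 13760.9625 = 1296.2275
b = Sxy/Sxx = 1296.2275/718.875 = 1.803133
a = ȳ − b·x̄ = 68.4625 − 1.803133·25.125 = 23.158774
Set a + b·x = 79.62: x = (79.62 − 23.158774) / 1.803133 = 31.312840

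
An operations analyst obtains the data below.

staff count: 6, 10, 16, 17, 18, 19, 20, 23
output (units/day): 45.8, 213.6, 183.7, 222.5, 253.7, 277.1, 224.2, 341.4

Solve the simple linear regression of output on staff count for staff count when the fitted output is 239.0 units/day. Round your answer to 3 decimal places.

n = 8, Σx = 129, Σy = 1762, Σxy = 31300.2, Σx² = 2295
Sxx = Σx² − (Σx)²/n = 2295 − 2080.125 = 214.875
Sxy = Σxy − (Σx)(Σy)/n = 31300.2 − 28412.25 = 2887.95
b = Sxy/Sxx = 2887.95/214.875 = 13.440140
a = ȳ − b·x̄ = 220.25 − 13.440140·16.125 = 3.527749
Set a + b·x = 239.0: x = (239.0 − 3.527749) / 13.440140 = 17.520075

17.520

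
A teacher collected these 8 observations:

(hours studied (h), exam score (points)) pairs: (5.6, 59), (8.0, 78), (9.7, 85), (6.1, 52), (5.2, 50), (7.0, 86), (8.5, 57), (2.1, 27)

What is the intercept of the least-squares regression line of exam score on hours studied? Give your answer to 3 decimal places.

n = 8, Σx = 52.2, Σy = 494, Σxy = 3499.3, Σx² = 379.36
Sxx = Σx² − (Σx)²/n = 379.36 − 340.605 = 38.755
Sxy = Σxy − (Σx)(Σy)/n = 3499.3 − 3223.35 = 275.95
b = Sxy/Sxx = 275.95/38.755 = 7.120372
a = ȳ − b·x̄ = 61.75 − 7.120372·6.525 = 15.289576

15.290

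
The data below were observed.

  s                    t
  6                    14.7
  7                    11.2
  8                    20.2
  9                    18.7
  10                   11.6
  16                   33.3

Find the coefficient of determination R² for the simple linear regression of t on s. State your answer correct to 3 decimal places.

n = 6, Σx = 56, Σy = 109.7, Σxy = 1145.3, Σx² = 586, Σy² = 2342.71
Sxx = Σx² − (Σx)²/n = 586 − 522.666667 = 63.333333
Sxy = Σxy − (Σx)(Σy)/n = 1145.3 − 1023.866667 = 121.433333
Syy = Σy² − (Σy)²/n = 2342.71 − 2005.681667 = 337.028333
R² = Sxy²/(Sxx·Syy) = (121.433333)²/(63.333333·337.028333) = 0.690839

0.691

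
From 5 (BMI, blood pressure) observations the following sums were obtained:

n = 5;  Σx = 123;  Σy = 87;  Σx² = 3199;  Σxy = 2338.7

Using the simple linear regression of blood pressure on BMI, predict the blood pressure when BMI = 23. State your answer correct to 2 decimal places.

15.57

Sxx = Σx² − (Σx)²/n = 3199 − 3025.8 = 173.2
Sxy = Σxy − (Σx)(Σy)/n = 2338.7 − 2140.2 = 198.5
b = Sxy/Sxx = 198.5/173.2 = 1.146074
a = ȳ − b·x̄ = 17.4 − 1.146074·24.6 = -10.793418
ŷ(23) = a + b·23 = -10.793418 + 1.146074·23 = 15.566282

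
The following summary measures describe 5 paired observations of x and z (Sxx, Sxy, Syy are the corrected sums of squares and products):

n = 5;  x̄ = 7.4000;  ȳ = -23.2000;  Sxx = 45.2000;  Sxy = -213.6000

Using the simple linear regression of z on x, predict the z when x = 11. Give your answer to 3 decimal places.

b = Sxy/Sxx = -213.6/45.2 = -4.725664
a = ȳ − b·x̄ = -23.2 − (-4.725664)·7.4 = 11.769912
ŷ(11) = a + b·11 = 11.769912 + (-4.725664)·11 = -40.212389

-40.212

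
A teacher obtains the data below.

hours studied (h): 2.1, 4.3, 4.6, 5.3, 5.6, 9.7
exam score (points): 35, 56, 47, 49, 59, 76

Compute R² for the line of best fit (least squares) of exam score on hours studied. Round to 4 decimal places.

n = 6, Σx = 31.6, Σy = 322, Σxy = 1857.8, Σx² = 197.6, Σy² = 18228
Sxx = Σx² − (Σx)²/n = 197.6 − 166.426667 = 31.173333
Sxy = Σxy − (Σx)(Σy)/n = 1857.8 − 1695.866667 = 161.933333
Syy = Σy² − (Σy)²/n = 18228 − 17280.666667 = 947.333333
R² = Sxy²/(Sxx·Syy) = (161.933333)²/(31.173333·947.333333) = 0.887946

0.8879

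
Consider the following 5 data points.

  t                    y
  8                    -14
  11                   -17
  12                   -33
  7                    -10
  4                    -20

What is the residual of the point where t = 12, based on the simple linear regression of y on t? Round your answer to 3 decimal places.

n = 5, Σx = 42, Σy = -94, Σxy = -845, Σx² = 394
Sxx = Σx² − (Σx)²/n = 394 − 352.8 = 41.2
Sxy = Σxy − (Σx)(Σy)/n = -845 − (-789.6) = -55.4
b = Sxy/Sxx = -55.4/41.2 = -1.344660
a = ȳ − b·x̄ = -18.8 − (-1.344660)·8.4 = -7.504854
ŷ(12) = -7.504854 + (-1.344660)·12 = -23.640777
residual = y − ŷ = -33 − (-23.640777) = -9.359223

-9.359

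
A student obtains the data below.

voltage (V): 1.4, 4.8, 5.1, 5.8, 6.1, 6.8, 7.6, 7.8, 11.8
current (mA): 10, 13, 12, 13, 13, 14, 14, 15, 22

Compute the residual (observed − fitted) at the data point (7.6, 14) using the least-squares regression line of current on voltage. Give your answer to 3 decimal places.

n = 9, Σx = 57.2, Σy = 126, Σxy = 870.5, Σx² = 425.94
Sxx = Σx² − (Σx)²/n = 425.94 − 363.537778 = 62.402222
Sxy = Σxy − (Σx)(Σy)/n = 870.5 − 800.8 = 69.7
b = Sxy/Sxx = 69.7/62.402222 = 1.116947
a = ȳ − b·x̄ = 14 − 1.116947·6.355556 = 6.901179
ŷ(7.6) = 6.901179 + 1.116947·7.6 = 15.389979
residual = y − ŷ = 14 − 15.389979 = -1.389979

-1.390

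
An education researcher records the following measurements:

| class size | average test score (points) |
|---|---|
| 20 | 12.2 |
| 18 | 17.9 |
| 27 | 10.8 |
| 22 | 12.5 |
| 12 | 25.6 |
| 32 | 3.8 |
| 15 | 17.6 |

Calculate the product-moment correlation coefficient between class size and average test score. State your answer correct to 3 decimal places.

n = 7, Σx = 146, Σy = 100.4, Σxy = 1825.6, Σx² = 3330, Σy² = 1721.7
Sxx = Σx² − (Σx)²/n = 3330 − 3045.142857 = 284.857143
Sxy = Σxy − (Σx)(Σy)/n = 1825.6 − 2094.057143 = -268.457143
Syy = Σy² − (Σy)²/n = 1721.7 − 1440.022857 = 281.677143
r = Sxy/√(Sxx·Syy) = -268.457143/√(80237.746122) = -268.457143/283.262680 = -0.947732

-0.948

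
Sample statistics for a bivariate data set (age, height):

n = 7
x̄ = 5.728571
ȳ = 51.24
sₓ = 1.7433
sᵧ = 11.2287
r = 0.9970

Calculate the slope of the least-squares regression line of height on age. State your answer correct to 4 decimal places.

b = r · sᵧ/sₓ = 0.997 · 11.2287/1.7433 = 6.421737

6.4217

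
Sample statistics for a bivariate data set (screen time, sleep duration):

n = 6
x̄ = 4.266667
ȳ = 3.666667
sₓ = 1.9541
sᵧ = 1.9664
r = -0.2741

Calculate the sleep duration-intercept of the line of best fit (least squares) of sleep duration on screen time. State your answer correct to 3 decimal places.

4.844

b = r · sᵧ/sₓ = -0.2741 · 1.9664/1.9541 = -0.275825
a = ȳ − b·x̄ = 3.666667 − (-0.275825)·4.266667 = 4.843522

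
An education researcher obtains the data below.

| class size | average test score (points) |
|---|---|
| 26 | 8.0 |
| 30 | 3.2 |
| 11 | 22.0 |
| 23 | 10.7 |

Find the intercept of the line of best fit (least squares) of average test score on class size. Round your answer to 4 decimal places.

32.8761

n = 4, Σx = 90, Σy = 43.9, Σxy = 792.1, Σx² = 2226
Sxx = Σx² − (Σx)²/n = 2226 − 2025 = 201
Sxy = Σxy − (Σx)(Σy)/n = 792.1 − 987.75 = -195.65
b = Sxy/Sxx = -195.65/201 = -0.973383
a = ȳ − b·x̄ = 10.975 − (-0.973383)·22.5 = 32.876119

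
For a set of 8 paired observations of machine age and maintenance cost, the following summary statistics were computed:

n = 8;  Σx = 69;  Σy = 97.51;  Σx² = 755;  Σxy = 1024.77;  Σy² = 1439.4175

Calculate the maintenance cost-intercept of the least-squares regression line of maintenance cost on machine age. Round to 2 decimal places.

2.28

Sxx = Σx² − (Σx)²/n = 755 − 595.125 = 159.875
Sxy = Σxy − (Σx)(Σy)/n = 1024.77 − 841.02375 = 183.74625
b = Sxy/Sxx = 183.74625/159.875 = 1.149312
a = ȳ − b·x̄ = 12.18875 − 1.149312·8.625 = 2.275934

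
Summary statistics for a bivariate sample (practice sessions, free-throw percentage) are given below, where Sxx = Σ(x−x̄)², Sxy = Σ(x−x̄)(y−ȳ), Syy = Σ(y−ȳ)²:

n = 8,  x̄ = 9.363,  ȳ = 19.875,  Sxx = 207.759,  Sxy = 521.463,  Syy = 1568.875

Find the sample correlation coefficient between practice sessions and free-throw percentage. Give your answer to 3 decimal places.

r = Sxy/√(Sxx·Syy) = 521.463/√(325947.901125) = 521.463/570.918472 = 0.913376

0.913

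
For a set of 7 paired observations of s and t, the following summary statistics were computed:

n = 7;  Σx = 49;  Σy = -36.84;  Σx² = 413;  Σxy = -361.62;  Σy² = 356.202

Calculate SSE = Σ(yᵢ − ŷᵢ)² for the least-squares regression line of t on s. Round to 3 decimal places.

Sxx = Σx² − (Σx)²/n = 413 − 343 = 70
Sxy = Σxy − (Σx)(Σy)/n = -361.62 − (-257.88) = -103.74
Syy = Σy² − (Σy)²/n = 356.202 − 193.883657 = 162.318343
b = Sxy/Sxx = -103.74/70 = -1.482
SSE = Syy − b·Sxy = 162.318343 − (-1.482)·(-103.74) = 8.575663

8.576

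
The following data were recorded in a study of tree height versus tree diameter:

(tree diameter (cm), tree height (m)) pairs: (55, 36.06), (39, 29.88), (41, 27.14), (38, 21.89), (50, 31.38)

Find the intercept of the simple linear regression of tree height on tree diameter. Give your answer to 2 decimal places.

2.54

n = 5, Σx = 223, Σy = 146.35, Σxy = 6662.18, Σx² = 10171
Sxx = Σx² − (Σx)²/n = 10171 − 9945.8 = 225.2
Sxy = Σxy − (Σx)(Σy)/n = 6662.18 − 6527.21 = 134.97
b = Sxy/Sxx = 134.97/225.2 = 0.599334
a = ȳ − b·x̄ = 29.27 − 0.599334·44.6 = 2.539707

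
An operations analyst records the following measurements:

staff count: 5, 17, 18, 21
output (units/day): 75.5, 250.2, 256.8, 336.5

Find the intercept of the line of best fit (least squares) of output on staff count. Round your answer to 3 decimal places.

n = 4, Σx = 61, Σy = 919, Σxy = 16319.8, Σx² = 1079
Sxx = Σx² − (Σx)²/n = 1079 − 930.25 = 148.75
Sxy = Σxy − (Σx)(Σy)/n = 16319.8 − 14014.75 = 2305.05
b = Sxy/Sxx = 2305.05/148.75 = 15.496134
a = ȳ − b·x̄ = 229.75 − 15.496134·15.25 = -6.566050

-6.566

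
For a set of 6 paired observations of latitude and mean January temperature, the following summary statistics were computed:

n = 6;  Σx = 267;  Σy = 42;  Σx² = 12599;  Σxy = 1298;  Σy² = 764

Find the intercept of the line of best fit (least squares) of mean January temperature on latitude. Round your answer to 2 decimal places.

Sxx = Σx² − (Σx)²/n = 12599 − 11881.5 = 717.5
Sxy = Σxy − (Σx)(Σy)/n = 1298 − 1869 = -571
b = Sxy/Sxx = -571/717.5 = -0.795819
a = ȳ − b·x̄ = 7 − (-0.795819)·44.5 = 42.413937

42.41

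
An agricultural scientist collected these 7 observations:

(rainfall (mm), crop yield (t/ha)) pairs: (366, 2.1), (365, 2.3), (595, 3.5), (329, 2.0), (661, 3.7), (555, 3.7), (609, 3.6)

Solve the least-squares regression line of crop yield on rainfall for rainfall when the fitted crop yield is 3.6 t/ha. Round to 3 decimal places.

606.043

n = 7, Σx = 3480, Σy = 20.9, Σxy = 11040.2, Σx² = 1845274
Sxx = Σx² − (Σx)²/n = 1845274 − 1730057.142857 = 115216.857143
Sxy = Σxy − (Σx)(Σy)/n = 11040.2 − 10390.285714 = 649.914286
b = Sxy/Sxx = 649.914286/115216.857143 = 0.005641
a = ȳ − b·x̄ = 2.985714 − 0.005641·497.142857 = 0.181435
Set a + b·x = 3.6: x = (3.6 − 0.181435) / 0.005641 = 606.043478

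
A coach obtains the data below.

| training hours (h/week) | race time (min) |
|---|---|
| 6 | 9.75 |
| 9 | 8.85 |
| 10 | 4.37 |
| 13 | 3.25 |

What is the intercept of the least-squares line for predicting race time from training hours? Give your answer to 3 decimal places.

16.051

n = 4, Σx = 38, Σy = 26.22, Σxy = 224.1, Σx² = 386
Sxx = Σx² − (Σx)²/n = 386 − 361 = 25
Sxy = Σxy − (Σx)(Σy)/n = 224.1 − 249.09 = -24.99
b = Sxy/Sxx = -24.99/25 = -0.9996
a = ȳ − b·x̄ = 6.555 − (-0.9996)·9.5 = 16.0512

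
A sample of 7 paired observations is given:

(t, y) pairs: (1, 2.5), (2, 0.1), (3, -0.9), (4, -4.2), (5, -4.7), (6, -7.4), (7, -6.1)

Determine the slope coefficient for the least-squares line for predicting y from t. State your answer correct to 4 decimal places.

n = 7, Σx = 28, Σy = -20.7, Σxy = -127.4, Σx² = 140
Sxx = Σx² − (Σx)²/n = 140 − 112 = 28
Sxy = Σxy − (Σx)(Σy)/n = -127.4 − (-82.8) = -44.6
b = Sxy/Sxx = -44.6/28 = -1.592857

-1.5929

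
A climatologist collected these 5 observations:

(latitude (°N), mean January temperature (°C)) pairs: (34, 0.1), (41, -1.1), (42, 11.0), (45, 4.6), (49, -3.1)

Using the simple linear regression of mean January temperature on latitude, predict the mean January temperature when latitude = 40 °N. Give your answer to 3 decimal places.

n = 5, Σx = 211, Σy = 11.5, Σxy = 475.4, Σx² = 9027
Sxx = Σx² − (Σx)²/n = 9027 − 8904.2 = 122.8
Sxy = Σxy − (Σx)(Σy)/n = 475.4 − 485.3 = -9.9
b = Sxy/Sxx = -9.9/122.8 = -0.080619
a = ȳ − b·x̄ = 2.3 − (-0.080619)·42.2 = 5.702117
ŷ(40) = a + b·40 = 5.702117 + (-0.080619)·40 = 2.477362

2.477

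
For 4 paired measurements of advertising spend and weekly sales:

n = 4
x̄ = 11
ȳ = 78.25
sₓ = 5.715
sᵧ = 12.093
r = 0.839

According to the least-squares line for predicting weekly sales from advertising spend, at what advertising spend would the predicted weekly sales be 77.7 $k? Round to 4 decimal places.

b = r · sᵧ/sₓ = 0.839 · 12.093/5.715 = 1.775333
a = ȳ − b·x̄ = 78.25 − 1.775333·11 = 58.721339
Set a + b·x = 77.7: x = (77.7 − 58.721339) / 1.775333 = 10.690199

10.6902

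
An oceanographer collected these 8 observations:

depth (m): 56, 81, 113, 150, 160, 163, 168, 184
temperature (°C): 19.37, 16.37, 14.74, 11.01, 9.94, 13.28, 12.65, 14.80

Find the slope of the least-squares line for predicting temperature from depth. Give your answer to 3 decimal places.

n = 8, Σx = 1075, Σy = 112.16, Σxy = 14331.25, Σx² = 159215
Sxx = Σx² − (Σx)²/n = 159215 − 144453.125 = 14761.875
Sxy = Σxy − (Σx)(Σy)/n = 14331.25 − 15071.5 = -740.25
b = Sxy/Sxx = -740.25/14761.875 = -0.050146

-0.050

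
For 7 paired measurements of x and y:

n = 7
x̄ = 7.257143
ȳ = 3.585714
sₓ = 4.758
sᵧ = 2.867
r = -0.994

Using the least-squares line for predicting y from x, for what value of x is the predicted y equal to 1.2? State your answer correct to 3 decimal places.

b = r · sᵧ/sₓ = -0.994 · 2.867/4.758 = -0.598949
a = ȳ − b·x̄ = 3.585714 − (-0.598949)·7.257143 = 7.932370
Set a + b·x = 1.2: x = (1.2 − 7.932370) / (-0.598949) = 11.240312

11.240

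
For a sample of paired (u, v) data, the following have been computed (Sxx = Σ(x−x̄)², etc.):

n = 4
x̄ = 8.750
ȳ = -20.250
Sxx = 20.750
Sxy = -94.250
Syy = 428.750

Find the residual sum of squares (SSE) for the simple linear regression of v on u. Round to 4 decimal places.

0.6506

b = Sxy/Sxx = -94.25/20.75 = -4.542169
SSE = Syy − b·Sxy = 428.75 − (-4.542169)·(-94.25) = 0.650602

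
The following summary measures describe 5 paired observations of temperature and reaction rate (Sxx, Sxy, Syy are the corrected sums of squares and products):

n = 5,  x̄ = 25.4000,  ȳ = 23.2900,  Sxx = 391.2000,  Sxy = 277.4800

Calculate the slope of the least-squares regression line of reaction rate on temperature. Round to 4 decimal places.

b = Sxy/Sxx = 277.48/391.2 = 0.709305

0.7093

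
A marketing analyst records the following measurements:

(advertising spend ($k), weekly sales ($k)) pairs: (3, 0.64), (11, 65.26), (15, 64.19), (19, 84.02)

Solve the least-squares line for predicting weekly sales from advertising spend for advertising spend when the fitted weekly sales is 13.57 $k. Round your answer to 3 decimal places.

4.118

n = 4, Σx = 48, Σy = 214.11, Σxy = 3279.01, Σx² = 716
Sxx = Σx² − (Σx)²/n = 716 − 576 = 140
Sxy = Σxy − (Σx)(Σy)/n = 3279.01 − 2569.32 = 709.69
b = Sxy/Sxx = 709.69/140 = 5.069214
a = ȳ − b·x̄ = 53.5275 − 5.069214·12 = -7.303071
Set a + b·x = 13.57: x = (13.57 − (-7.303071)) / 5.069214 = 4.117615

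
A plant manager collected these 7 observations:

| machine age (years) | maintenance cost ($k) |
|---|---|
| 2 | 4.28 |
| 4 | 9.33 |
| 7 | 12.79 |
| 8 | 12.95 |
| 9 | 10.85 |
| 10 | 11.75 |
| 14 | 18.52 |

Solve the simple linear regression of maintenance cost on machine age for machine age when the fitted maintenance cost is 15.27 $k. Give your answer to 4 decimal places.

n = 7, Σx = 54, Σy = 80.47, Σxy = 713.44, Σx² = 510
Sxx = Σx² − (Σx)²/n = 510 − 416.571429 = 93.428571
Sxy = Σxy − (Σx)(Σy)/n = 713.44 − 620.768571 = 92.671429
b = Sxy/Sxx = 92.671429/93.428571 = 0.991896
a = ȳ − b·x̄ = 11.495714 − 0.991896·7.714286 = 3.843945
Set a + b·x = 15.27: x = (15.27 − 3.843945) / 0.991896 = 11.519408

11.5194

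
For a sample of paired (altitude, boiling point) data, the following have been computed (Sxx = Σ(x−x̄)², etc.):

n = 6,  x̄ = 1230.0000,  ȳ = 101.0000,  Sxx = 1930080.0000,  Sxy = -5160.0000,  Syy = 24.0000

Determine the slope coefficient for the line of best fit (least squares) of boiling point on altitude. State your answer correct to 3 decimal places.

-0.003

b = Sxy/Sxx = -5160/1930080 = -0.002673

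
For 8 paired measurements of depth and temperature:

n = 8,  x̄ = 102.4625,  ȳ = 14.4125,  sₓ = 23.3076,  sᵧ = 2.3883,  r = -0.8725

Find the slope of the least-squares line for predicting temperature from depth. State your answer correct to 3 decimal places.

-0.089

b = r · sᵧ/sₓ = -0.8725 · 2.3883/23.3076 = -0.089404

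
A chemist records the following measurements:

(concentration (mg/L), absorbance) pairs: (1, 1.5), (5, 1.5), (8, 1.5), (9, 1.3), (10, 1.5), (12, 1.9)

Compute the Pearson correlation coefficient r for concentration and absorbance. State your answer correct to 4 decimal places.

0.3875

n = 6, Σx = 45, Σy = 9.2, Σxy = 70.5, Σx² = 415, Σy² = 14.3
Sxx = Σx² − (Σx)²/n = 415 − 337.5 = 77.5
Sxy = Σxy − (Σx)(Σy)/n = 70.5 − 69 = 1.5
Syy = Σy² − (Σy)²/n = 14.3 − 14.106667 = 0.193333
r = Sxy/√(Sxx·Syy) = 1.5/√(14.983333) = 1.5/3.870831 = 0.387514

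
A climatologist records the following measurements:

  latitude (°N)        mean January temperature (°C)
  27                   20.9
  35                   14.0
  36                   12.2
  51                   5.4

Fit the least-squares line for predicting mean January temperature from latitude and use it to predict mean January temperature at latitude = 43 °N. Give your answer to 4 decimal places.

n = 4, Σx = 149, Σy = 52.5, Σxy = 1768.9, Σx² = 5851
Sxx = Σx² − (Σx)²/n = 5851 − 5550.25 = 300.75
Sxy = Σxy − (Σx)(Σy)/n = 1768.9 − 1955.625 = -186.725
b = Sxy/Sxx = -186.725/300.75 = -0.620865
a = ȳ − b·x̄ = 13.125 − (-0.620865)·37.25 = 36.252203
ŷ(43) = a + b·43 = 36.252203 + (-0.620865)·43 = 9.555029

9.5550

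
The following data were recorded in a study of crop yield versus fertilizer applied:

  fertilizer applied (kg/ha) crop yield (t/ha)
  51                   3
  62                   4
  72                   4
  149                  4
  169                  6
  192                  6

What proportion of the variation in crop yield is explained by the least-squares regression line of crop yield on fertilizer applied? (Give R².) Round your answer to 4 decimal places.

0.7442

n = 6, Σx = 695, Σy = 27, Σxy = 3451, Σx² = 99255, Σy² = 129
Sxx = Σx² − (Σx)²/n = 99255 − 80504.166667 = 18750.833333
Sxy = Σxy − (Σx)(Σy)/n = 3451 − 3127.5 = 323.5
Syy = Σy² − (Σy)²/n = 129 − 121.5 = 7.5
R² = Sxy²/(Sxx·Syy) = (323.5)²/(18750.833333·7.5) = 0.744161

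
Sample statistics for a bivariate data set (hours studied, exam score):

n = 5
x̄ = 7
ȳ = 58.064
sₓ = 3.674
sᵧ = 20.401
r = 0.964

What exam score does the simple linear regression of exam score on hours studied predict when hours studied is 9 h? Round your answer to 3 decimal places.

b = r · sᵧ/sₓ = 0.964 · 20.401/3.674 = 5.352903
a = ȳ − b·x̄ = 58.064 − 5.352903·7 = 20.593682
ŷ(9) = a + b·9 = 20.593682 + 5.352903·9 = 68.769805

68.770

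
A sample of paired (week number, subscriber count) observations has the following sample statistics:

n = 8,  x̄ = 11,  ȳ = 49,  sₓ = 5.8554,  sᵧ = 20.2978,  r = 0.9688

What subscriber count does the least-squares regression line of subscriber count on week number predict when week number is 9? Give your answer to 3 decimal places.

b = r · sᵧ/sₓ = 0.9688 · 20.2978/5.8554 = 3.358354
a = ȳ − b·x̄ = 49 − 3.358354·11 = 12.058101
ŷ(9) = a + b·9 = 12.058101 + 3.358354·9 = 42.283291

42.283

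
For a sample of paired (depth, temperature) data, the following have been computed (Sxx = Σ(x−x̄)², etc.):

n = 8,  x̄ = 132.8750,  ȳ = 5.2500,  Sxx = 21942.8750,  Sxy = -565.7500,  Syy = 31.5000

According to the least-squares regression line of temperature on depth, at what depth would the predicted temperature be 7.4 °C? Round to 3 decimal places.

b = Sxy/Sxx = -565.75/21942.875 = -0.025783
a = ȳ − b·x̄ = 5.25 − (-0.025783)·132.875 = 8.675897
Set a + b·x = 7.4: x = (7.4 − 8.675897) / (-0.025783) = 49.486257

49.486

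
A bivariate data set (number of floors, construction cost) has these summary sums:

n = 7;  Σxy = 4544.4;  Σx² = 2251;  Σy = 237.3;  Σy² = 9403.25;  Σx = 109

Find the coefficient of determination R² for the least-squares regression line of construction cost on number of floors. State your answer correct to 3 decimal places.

0.959

Sxx = Σx² − (Σx)²/n = 2251 − 1697.285714 = 553.714286
Sxy = Σxy − (Σx)(Σy)/n = 4544.4 − 3695.1 = 849.3
Syy = Σy² − (Σy)²/n = 9403.25 − 8044.47 = 1358.78
R² = Sxy²/(Sxx·Syy) = (849.3)²/(553.714286·1358.78) = 0.958710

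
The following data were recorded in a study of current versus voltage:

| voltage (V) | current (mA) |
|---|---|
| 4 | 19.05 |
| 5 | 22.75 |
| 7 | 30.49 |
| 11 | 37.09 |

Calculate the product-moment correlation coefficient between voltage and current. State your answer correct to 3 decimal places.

0.976

n = 4, Σx = 27, Σy = 109.38, Σxy = 811.37, Σx² = 211, Σy² = 3185.7732
Sxx = Σx² − (Σx)²/n = 211 − 182.25 = 28.75
Sxy = Σxy − (Σx)(Σy)/n = 811.37 − 738.315 = 73.055
Syy = Σy² − (Σy)²/n = 3185.7732 − 2990.9961 = 194.7771
r = Sxy/√(Sxx·Syy) = 73.055/√(5599.841625) = 73.055/74.832090 = 0.976252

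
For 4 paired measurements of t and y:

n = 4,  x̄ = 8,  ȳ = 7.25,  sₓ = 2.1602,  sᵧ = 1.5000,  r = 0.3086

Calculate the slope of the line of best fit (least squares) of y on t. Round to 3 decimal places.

0.214

b = r · sᵧ/sₓ = 0.3086 · 1.5/2.1602 = 0.214286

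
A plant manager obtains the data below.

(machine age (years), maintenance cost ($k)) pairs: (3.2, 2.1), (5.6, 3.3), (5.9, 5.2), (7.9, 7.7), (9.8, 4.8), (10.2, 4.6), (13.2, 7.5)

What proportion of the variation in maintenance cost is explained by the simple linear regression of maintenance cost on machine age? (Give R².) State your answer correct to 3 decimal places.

0.493

n = 7, Σx = 55.8, Σy = 35.2, Σxy = 309.67, Σx² = 513.14, Σy² = 202.08
Sxx = Σx² − (Σx)²/n = 513.14 − 444.805714 = 68.334286
Sxy = Σxy − (Σx)(Σy)/n = 309.67 − 280.594286 = 29.075714
Syy = Σy² − (Σy)²/n = 202.08 − 177.005714 = 25.074286
R² = Sxy²/(Sxx·Syy) = (29.075714)²/(68.334286·25.074286) = 0.493394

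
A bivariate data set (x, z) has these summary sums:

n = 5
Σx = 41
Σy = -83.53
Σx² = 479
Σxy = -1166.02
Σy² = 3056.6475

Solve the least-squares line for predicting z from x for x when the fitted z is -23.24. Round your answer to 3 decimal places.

Sxx = Σx² − (Σx)²/n = 479 − 336.2 = 142.8
Sxy = Σxy − (Σx)(Σy)/n = -1166.02 − (-684.946) = -481.074
b = Sxy/Sxx = -481.074/142.8 = -3.368866
a = ȳ − b·x̄ = -16.706 − (-3.368866)·8.2 = 10.918697
Set a + b·x = -23.24: x = (-23.24 − 10.918697) / (-3.368866) = 10.139525

10.140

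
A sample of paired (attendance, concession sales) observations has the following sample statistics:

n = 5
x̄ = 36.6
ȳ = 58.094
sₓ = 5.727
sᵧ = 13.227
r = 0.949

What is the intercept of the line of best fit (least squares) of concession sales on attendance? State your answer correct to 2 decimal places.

b = r · sᵧ/sₓ = 0.949 · 13.227/5.727 = 2.191797
a = ȳ − b·x̄ = 58.094 − 2.191797·36.6 = -22.125780

-22.13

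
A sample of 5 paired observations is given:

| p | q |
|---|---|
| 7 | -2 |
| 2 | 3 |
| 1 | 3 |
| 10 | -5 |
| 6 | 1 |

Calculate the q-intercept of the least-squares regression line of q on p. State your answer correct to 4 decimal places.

4.6496

n = 5, Σx = 26, Σy = 0, Σxy = -49, Σx² = 190
Sxx = Σx² − (Σx)²/n = 190 − 135.2 = 54.8
Sxy = Σxy − (Σx)(Σy)/n = -49 − 0 = -49
b = Sxy/Sxx = -49/54.8 = -0.894161
a = ȳ − b·x̄ = 0 − (-0.894161)·5.2 = 4.649635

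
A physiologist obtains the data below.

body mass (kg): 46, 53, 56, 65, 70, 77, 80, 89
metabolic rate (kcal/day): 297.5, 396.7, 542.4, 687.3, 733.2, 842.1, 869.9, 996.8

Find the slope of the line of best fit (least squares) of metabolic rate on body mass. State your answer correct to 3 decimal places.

n = 8, Σx = 536, Σy = 5365.9, Σxy = 384231.9, Σx² = 37436
Sxx = Σx² − (Σx)²/n = 37436 − 35912 = 1524
Sxy = Σxy − (Σx)(Σy)/n = 384231.9 − 359515.3 = 24716.6
b = Sxy/Sxx = 24716.6/1524 = 16.218241

16.218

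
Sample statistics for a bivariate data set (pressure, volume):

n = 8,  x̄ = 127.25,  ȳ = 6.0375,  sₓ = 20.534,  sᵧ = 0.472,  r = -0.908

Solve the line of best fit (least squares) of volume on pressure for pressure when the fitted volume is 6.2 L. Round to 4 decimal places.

b = r · sᵧ/sₓ = -0.908 · 0.472/20.534 = -0.020872
a = ȳ − b·x̄ = 6.0375 − (-0.020872)·127.25 = 8.693402
Set a + b·x = 6.2: x = (6.2 − 8.693402) / (-0.020872) = 119.464275

119.4643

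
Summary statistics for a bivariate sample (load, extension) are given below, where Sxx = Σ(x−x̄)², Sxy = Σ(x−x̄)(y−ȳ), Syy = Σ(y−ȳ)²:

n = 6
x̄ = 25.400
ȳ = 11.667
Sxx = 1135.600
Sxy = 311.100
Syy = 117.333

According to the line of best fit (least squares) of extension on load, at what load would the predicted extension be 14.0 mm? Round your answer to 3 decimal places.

33.916

b = Sxy/Sxx = 311.1/1135.6 = 0.273952
a = ȳ − b·x̄ = 11.667 − 0.273952·25.4 = 4.708617
Set a + b·x = 14.0: x = (14.0 − 4.708617) / 0.273952 = 33.916087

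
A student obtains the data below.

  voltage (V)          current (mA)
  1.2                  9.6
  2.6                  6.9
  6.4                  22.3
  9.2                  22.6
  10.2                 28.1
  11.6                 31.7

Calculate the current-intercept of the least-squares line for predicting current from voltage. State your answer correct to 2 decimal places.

4.69

n = 6, Σx = 41.2, Σy = 121.2, Σxy = 1034.44, Σx² = 372.4
Sxx = Σx² − (Σx)²/n = 372.4 − 282.906667 = 89.493333
Sxy = Σxy − (Σx)(Σy)/n = 1034.44 − 832.24 = 202.2
b = Sxy/Sxx = 202.2/89.493333 = 2.259386
a = ȳ − b·x̄ = 20.2 − 2.259386·6.866667 = 4.685548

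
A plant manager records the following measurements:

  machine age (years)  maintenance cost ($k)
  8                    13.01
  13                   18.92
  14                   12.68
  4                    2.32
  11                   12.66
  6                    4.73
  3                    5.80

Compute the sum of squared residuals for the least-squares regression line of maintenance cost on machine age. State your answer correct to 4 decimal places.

56.6671

n = 7, Σx = 59, Σy = 70.12, Σxy = 721.88, Σx² = 611, Σy² = 909.6798
Sxx = Σx² − (Σx)²/n = 611 − 497.285714 = 113.714286
Sxy = Σxy − (Σx)(Σy)/n = 721.88 − 591.011429 = 130.868571
Syy = Σy² − (Σy)²/n = 909.6798 − 702.402057 = 207.277743
b = Sxy/Sxx = 130.868571/113.714286 = 1.150854
SSE = Syy − b·Sxy = 207.277743 − 1.150854·130.868571 = 56.667088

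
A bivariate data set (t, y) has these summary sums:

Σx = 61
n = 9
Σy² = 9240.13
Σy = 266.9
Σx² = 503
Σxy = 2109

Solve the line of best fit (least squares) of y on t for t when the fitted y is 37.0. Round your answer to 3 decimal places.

8.970

Sxx = Σx² − (Σx)²/n = 503 − 413.444444 = 89.555556
Sxy = Σxy − (Σx)(Σy)/n = 2109 − 1808.988889 = 300.011111
b = Sxy/Sxx = 300.011111/89.555556 = 3.35
a = ȳ − b·x̄ = 29.655556 − 3.35·6.777778 = 6.95
Set a + b·x = 37.0: x = (37.0 − 6.95) / 3.35 = 8.970149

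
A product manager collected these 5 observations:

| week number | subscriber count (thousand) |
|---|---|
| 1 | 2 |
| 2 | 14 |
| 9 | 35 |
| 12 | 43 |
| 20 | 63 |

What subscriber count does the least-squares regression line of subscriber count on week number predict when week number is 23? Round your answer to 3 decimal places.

n = 5, Σx = 44, Σy = 157, Σxy = 2121, Σx² = 630
Sxx = Σx² − (Σx)²/n = 630 − 387.2 = 242.8
Sxy = Σxy − (Σx)(Σy)/n = 2121 − 1381.6 = 739.4
b = Sxy/Sxx = 739.4/242.8 = 3.045305
a = ȳ − b·x̄ = 31.4 − 3.045305·8.8 = 4.601318
ŷ(23) = a + b·23 = 4.601318 + 3.045305·23 = 74.643328

74.643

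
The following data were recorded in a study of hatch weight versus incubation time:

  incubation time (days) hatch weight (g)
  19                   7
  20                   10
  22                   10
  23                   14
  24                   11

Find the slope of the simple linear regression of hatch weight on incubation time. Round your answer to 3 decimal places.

n = 5, Σx = 108, Σy = 52, Σxy = 1139, Σx² = 2350
Sxx = Σx² − (Σx)²/n = 2350 − 2332.8 = 17.2
Sxy = Σxy − (Σx)(Σy)/n = 1139 − 1123.2 = 15.8
b = Sxy/Sxx = 15.8/17.2 = 0.918605

0.919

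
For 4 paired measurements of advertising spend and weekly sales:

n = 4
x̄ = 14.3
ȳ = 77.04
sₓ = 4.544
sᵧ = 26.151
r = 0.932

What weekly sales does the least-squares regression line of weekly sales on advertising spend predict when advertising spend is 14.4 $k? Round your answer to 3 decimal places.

77.576

b = r · sᵧ/sₓ = 0.932 · 26.151/4.544 = 5.363717
a = ȳ − b·x̄ = 77.04 − 5.363717·14.3 = 0.338841
ŷ(14.4) = a + b·14.4 = 0.338841 + 5.363717·14.4 = 77.576372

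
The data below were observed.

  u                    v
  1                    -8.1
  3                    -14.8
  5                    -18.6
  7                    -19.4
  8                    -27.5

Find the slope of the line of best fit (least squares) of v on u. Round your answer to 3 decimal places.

n = 5, Σx = 24, Σy = -88.4, Σxy = -501.3, Σx² = 148
Sxx = Σx² − (Σx)²/n = 148 − 115.2 = 32.8
Sxy = Σxy − (Σx)(Σy)/n = -501.3 − (-424.32) = -76.98
b = Sxy/Sxx = -76.98/32.8 = -2.346951

-2.347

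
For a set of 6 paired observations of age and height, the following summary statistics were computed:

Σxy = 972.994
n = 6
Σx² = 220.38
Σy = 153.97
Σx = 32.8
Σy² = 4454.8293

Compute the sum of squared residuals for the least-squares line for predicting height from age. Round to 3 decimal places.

Sxx = Σx² − (Σx)²/n = 220.38 − 179.306667 = 41.073333
Sxy = Σxy − (Σx)(Σy)/n = 972.994 − 841.702667 = 131.291333
Syy = Σy² − (Σy)²/n = 4454.8293 − 3951.126817 = 503.702483
b = Sxy/Sxx = 131.291333/41.073333 = 3.196510
SSE = Syy − b·Sxy = 503.702483 − 3.196510·131.291333 = 84.028383

84.028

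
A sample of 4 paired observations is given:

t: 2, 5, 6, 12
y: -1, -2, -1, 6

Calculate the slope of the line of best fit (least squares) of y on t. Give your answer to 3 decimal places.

0.787

n = 4, Σx = 25, Σy = 2, Σxy = 54, Σx² = 209
Sxx = Σx² − (Σx)²/n = 209 − 156.25 = 52.75
Sxy = Σxy − (Σx)(Σy)/n = 54 − 12.5 = 41.5
b = Sxy/Sxx = 41.5/52.75 = 0.786730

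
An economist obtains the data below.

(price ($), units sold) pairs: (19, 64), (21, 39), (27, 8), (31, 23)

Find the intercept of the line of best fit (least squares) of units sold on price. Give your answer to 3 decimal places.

119.385

n = 4, Σx = 98, Σy = 134, Σxy = 2964, Σx² = 2492
Sxx = Σx² − (Σx)²/n = 2492 − 2401 = 91
Sxy = Σxy − (Σx)(Σy)/n = 2964 − 3283 = -319
b = Sxy/Sxx = -319/91 = -3.505495
a = ȳ − b·x̄ = 33.5 − (-3.505495)·24.5 = 119.384615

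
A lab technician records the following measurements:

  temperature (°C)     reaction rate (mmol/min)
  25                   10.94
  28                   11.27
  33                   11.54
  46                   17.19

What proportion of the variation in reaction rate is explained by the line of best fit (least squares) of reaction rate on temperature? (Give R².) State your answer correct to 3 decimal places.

n = 4, Σx = 132, Σy = 50.94, Σxy = 1760.62, Σx² = 4614, Σy² = 675.3642
Sxx = Σx² − (Σx)²/n = 4614 − 4356 = 258
Sxy = Σxy − (Σx)(Σy)/n = 1760.62 − 1681.02 = 79.6
Syy = Σy² − (Σy)²/n = 675.3642 − 648.7209 = 26.6433
R² = Sxy²/(Sxx·Syy) = (79.6)²/(258·26.6433) = 0.921761

0.922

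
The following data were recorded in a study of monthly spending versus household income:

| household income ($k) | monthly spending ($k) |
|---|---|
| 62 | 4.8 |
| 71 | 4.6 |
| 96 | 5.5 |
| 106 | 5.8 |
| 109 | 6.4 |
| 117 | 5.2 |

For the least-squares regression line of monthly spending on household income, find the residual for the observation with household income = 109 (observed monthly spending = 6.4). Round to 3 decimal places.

0.682

n = 6, Σx = 561, Σy = 32.3, Σxy = 3073, Σx² = 54907
Sxx = Σx² − (Σx)²/n = 54907 − 52453.5 = 2453.5
Sxy = Σxy − (Σx)(Σy)/n = 3073 − 3020.05 = 52.95
b = Sxy/Sxx = 52.95/2453.5 = 0.021581
a = ȳ − b·x̄ = 5.383333 − 0.021581·93.5 = 3.365471
ŷ(109) = 3.365471 + 0.021581·109 = 5.717845
residual = y − ŷ = 6.4 − 5.717845 = 0.682155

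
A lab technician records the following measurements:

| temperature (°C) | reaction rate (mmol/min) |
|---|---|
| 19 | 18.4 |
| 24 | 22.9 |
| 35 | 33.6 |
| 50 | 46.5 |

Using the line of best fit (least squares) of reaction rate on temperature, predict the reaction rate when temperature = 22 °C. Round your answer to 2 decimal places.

n = 4, Σx = 128, Σy = 121.4, Σxy = 4400.2, Σx² = 4662
Sxx = Σx² − (Σx)²/n = 4662 − 4096 = 566
Sxy = Σxy − (Σx)(Σy)/n = 4400.2 − 3884.8 = 515.4
b = Sxy/Sxx = 515.4/566 = 0.910601
a = ȳ − b·x̄ = 30.35 − 0.910601·32 = 1.210777
ŷ(22) = a + b·22 = 1.210777 + 0.910601·22 = 21.243993

21.24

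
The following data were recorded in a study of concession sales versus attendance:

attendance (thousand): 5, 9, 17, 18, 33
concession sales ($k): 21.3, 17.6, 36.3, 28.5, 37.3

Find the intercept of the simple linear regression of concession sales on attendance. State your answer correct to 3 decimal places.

n = 5, Σx = 82, Σy = 141, Σxy = 2625.9, Σx² = 1808
Sxx = Σx² − (Σx)²/n = 1808 − 1344.8 = 463.2
Sxy = Σxy − (Σx)(Σy)/n = 2625.9 − 2312.4 = 313.5
b = Sxy/Sxx = 313.5/463.2 = 0.676813
a = ȳ − b·x̄ = 28.2 − 0.676813·16.4 = 17.100259

17.100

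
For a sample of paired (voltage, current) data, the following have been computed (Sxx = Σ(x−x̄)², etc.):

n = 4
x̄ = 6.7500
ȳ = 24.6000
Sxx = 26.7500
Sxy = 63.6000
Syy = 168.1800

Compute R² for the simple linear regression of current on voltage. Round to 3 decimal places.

R² = Sxy²/(Sxx·Syy) = (63.6)²/(26.75·168.18) = 0.899117

0.899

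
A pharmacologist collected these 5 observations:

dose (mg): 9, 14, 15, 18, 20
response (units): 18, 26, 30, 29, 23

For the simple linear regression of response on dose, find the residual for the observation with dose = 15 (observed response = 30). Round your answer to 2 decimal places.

n = 5, Σx = 76, Σy = 126, Σxy = 1958, Σx² = 1226
Sxx = Σx² − (Σx)²/n = 1226 − 1155.2 = 70.8
Sxy = Σxy − (Σx)(Σy)/n = 1958 − 1915.2 = 42.8
b = Sxy/Sxx = 42.8/70.8 = 0.604520
a = ȳ − b·x̄ = 25.2 − 0.604520·15.2 = 16.011299
ŷ(15) = 16.011299 + 0.604520·15 = 25.079096
residual = y − ŷ = 30 − 25.079096 = 4.920904

4.92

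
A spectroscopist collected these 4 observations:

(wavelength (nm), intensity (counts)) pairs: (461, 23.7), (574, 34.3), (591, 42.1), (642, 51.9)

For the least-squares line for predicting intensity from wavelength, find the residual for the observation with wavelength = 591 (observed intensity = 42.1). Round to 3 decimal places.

n = 4, Σx = 2268, Σy = 152, Σxy = 88814.8, Σx² = 1303442
Sxx = Σx² − (Σx)²/n = 1303442 − 1285956 = 17486
Sxy = Σxy − (Σx)(Σy)/n = 88814.8 − 86184 = 2630.8
b = Sxy/Sxx = 2630.8/17486 = 0.150452
a = ȳ − b·x̄ = 38 − 0.150452·567 = -47.306165
ŷ(591) = -47.306165 + 0.150452·591 = 41.610843
residual = y − ŷ = 42.1 − 41.610843 = 0.489157

0.489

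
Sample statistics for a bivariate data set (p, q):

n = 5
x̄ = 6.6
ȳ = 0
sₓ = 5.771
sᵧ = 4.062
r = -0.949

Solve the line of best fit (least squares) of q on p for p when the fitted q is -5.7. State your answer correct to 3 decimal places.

b = r · sᵧ/sₓ = -0.949 · 4.062/5.771 = -0.667967
a = ȳ − b·x̄ = 0 − (-0.667967)·6.6 = 4.408583
Set a + b·x = -5.7: x = (-5.7 − 4.408583) / (-0.667967) = 15.133355

15.133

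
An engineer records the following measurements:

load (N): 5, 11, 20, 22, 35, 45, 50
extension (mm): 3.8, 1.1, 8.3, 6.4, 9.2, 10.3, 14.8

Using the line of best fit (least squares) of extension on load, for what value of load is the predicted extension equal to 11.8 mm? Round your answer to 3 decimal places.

43.924

n = 7, Σx = 188, Σy = 53.9, Σxy = 1863.4, Σx² = 6780
Sxx = Σx² − (Σx)²/n = 6780 − 5049.142857 = 1730.857143
Sxy = Σxy − (Σx)(Σy)/n = 1863.4 − 1447.6 = 415.8
b = Sxy/Sxx = 415.8/1730.857143 = 0.240228
a = ȳ − b·x̄ = 7.7 − 0.240228·26.857143 = 1.248168
Set a + b·x = 11.8: x = (11.8 − 1.248168) / 0.240228 = 43.924277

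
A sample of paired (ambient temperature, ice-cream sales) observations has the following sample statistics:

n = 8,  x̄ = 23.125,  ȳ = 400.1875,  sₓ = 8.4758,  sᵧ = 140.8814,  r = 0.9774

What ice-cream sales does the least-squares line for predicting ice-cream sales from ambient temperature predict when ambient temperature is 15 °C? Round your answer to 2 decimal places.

268.19

b = r · sᵧ/sₓ = 0.9774 · 140.8814/8.4758 = 16.245957
a = ȳ − b·x̄ = 400.1875 − 16.245957·23.125 = 24.499750
ŷ(15) = a + b·15 = 24.499750 + 16.245957·15 = 268.189101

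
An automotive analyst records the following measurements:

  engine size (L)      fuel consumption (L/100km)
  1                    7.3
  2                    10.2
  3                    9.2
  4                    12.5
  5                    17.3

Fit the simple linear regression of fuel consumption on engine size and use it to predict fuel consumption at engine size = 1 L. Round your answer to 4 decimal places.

6.8400

n = 5, Σx = 15, Σy = 56.5, Σxy = 191.8, Σx² = 55
Sxx = Σx² − (Σx)²/n = 55 − 45 = 10
Sxy = Σxy − (Σx)(Σy)/n = 191.8 − 169.5 = 22.3
b = Sxy/Sxx = 22.3/10 = 2.23
a = ȳ − b·x̄ = 11.3 − 2.23·3 = 4.61
ŷ(1) = a + b·1 = 4.61 + 2.23·1 = 6.84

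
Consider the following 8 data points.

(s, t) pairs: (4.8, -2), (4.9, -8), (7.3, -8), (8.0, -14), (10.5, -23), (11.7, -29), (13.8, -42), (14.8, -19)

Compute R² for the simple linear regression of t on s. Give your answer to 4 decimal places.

0.6705

n = 8, Σx = 75.8, Σy = -145, Σxy = -1660.8, Σx² = 820.96, Σy² = 3823
Sxx = Σx² − (Σx)²/n = 820.96 − 718.205 = 102.755
Sxy = Σxy − (Σx)(Σy)/n = -1660.8 − (-1373.875) = -286.925
Syy = Σy² − (Σy)²/n = 3823 − 2628.125 = 1194.875
R² = Sxy²/(Sxx·Syy) = (-286.925)²/(102.755·1194.875) = 0.670519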